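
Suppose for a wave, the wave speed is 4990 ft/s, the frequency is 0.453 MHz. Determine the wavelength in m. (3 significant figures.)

Rearranging: λ = v/f.
v = 4990 ft/s = 1521 m/s; f = 0.453 MHz = 4.530×10^5 Hz.
λ = 0.003358 m

0.00336 m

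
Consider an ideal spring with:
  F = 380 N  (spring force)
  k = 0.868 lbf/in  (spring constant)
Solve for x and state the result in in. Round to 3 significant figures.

98.4 in

Solving F = k·x for x: x = F/k.
F = 380 N; k = 0.868 lbf/in = 152.0 N/m.
x = 2.500 m
2.500 m × (1 in / 0.02540 m) = 98.42 in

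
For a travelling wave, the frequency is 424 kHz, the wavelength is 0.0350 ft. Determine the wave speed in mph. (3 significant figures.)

Directly: v = fλ.
f = 424 kHz = 4.240×10^5 Hz; λ = 0.0350 ft = 0.01067 m.
v = 4523 m/s
4523 m/s × (1 mph / 0.4470 m/s) = 10118 mph

10100 mph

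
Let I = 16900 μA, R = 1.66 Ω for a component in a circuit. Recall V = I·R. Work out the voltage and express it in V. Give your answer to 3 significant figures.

From Ohm's law: V = IR.
I = 16900 μA = 0.01690 A; R = 1.66 Ω.
V = 0.02805 V

0.0281 V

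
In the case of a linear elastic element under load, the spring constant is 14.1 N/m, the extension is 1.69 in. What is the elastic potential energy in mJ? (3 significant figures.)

Directly: U = ½kx².
k = 14.1 N/m; x = 1.69 in = 0.04293 m.
U = 0.01299 J  (the unit combination reduces to kg·m²/s² = J)
0.01299 J × (1 mJ / 0.001000 J) = 12.99 mJ

13.0 mJ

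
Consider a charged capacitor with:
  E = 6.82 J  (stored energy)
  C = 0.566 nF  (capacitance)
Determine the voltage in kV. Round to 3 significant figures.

Rearranging: V = √(2E/C).
E = 6.82 J; C = 0.566 nF = 5.660×10^-10 F.
V = 1.552×10^5 V
1.552×10^5 V × (1 kV / 1000 V) = 155.2 kV

155 kV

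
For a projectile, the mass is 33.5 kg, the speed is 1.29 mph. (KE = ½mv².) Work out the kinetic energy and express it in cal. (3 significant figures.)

Directly: KE = ½mv².
m = 33.5 kg; v = 1.29 mph = 0.5767 m/s.
KE = 5.570 J
5.570 J × (1 cal / 4.184 J) = 1.331 cal

1.33 cal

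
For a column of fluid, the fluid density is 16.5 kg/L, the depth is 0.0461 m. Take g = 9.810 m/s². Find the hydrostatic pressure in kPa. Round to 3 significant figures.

7.46 kPa

Directly: P = ρgh.
ρ = 16.5 kg/L = 16500 kg/m³; h = 0.0461 m; g = 9.810 m/s².
P = 7462 Pa  (the unit combination reduces to kg/(m·s²) = Pa)
7462 Pa × (1 kPa / 1000 Pa) = 7.462 kPa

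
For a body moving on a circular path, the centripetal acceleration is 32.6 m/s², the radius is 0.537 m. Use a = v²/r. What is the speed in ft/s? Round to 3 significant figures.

13.7 ft/s

Solving a = v²/r for v: v = √(a·r).
a = 32.6 m/s²; r = 0.537 m.
v = 4.184 m/s
4.184 m/s × (1 ft/s / 0.3048 m/s) = 13.73 ft/s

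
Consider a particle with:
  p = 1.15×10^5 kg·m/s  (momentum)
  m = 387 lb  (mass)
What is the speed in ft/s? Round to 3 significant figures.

Rearranging: v = p/m.
p = 1.15×10^5 kg·m/s; m = 387 lb = 175.5 kg.
v = 655.1 m/s
655.1 m/s × (1 ft/s / 0.3048 m/s) = 2149 ft/s

2150 ft/s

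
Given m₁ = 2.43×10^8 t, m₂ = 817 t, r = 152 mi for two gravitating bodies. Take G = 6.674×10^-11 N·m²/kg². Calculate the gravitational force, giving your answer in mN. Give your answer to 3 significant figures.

0.221 mN

From Newton's law of gravitation: F = Gm₁m₂/r².
m₁ = 2.43×10^8 t = 2.430×10^11 kg; m₂ = 817 t = 8.170×10^5 kg; r = 152 mi = 2.446×10^5 m; G = 6.674×10^-11 N·m²/kg².
F = 2.214×10^-4 N  (the unit combination reduces to kg·m/s² = N)
2.214×10^-4 N × (1 mN / 0.001000 N) = 0.2214 mN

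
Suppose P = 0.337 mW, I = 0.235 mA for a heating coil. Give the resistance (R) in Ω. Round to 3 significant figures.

6100 Ω

Solving P = I²R for R: R = P/I².
P = 0.337 mW = 3.370×10^-4 W; I = 0.235 mA = 2.350×10^-4 A.
R = 6102 Ω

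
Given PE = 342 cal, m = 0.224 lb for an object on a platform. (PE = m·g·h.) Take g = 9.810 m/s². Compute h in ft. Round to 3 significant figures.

4710 ft

Solving PE = m·g·h for h: h = PE/(m·g).
PE = 342 cal = 1431 J; m = 0.224 lb = 0.1016 kg; g = 9.810 m/s².
h = 1436 m
1436 m × (1 ft / 0.3048 m) = 4710 ft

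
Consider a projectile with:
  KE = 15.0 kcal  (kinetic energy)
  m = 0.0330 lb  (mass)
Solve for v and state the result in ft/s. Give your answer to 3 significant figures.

9500 ft/s

Rearranging KE = ½mv² for v: v = √(2·KE/m).
KE = 15.0 kcal = 62760 J; m = 0.0330 lb = 0.01497 kg.
v = 2896 m/s
2896 m/s × (1 ft/s / 0.3048 m/s) = 9501 ft/s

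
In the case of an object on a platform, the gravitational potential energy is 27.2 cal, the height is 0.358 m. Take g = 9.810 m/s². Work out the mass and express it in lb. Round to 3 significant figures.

Rearranging PE = m·g·h for m: m = PE/(g·h).
PE = 27.2 cal = 113.8 J; h = 0.358 m; g = 9.810 m/s².
m = 32.40 kg
32.40 kg × (1 lb / 0.4536 kg) = 71.44 lb

71.4 lb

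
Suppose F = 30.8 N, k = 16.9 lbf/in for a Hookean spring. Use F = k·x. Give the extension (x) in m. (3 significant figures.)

From Hooke's law: x = F/k.
F = 30.8 N; k = 16.9 lbf/in = 2960 N/m.
x = 0.01041 m

0.0104 m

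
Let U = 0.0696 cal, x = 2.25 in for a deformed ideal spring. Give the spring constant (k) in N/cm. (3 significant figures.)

Rearranging U = ½k·x² for k: k = 2U/x².
U = 0.0696 cal = 0.2912 J; x = 2.25 in = 0.05715 m.
k = 178.3 N/m
178.3 N/m × (1 N/cm / 100.0 N/m) = 1.783 N/cm

1.78 N/cm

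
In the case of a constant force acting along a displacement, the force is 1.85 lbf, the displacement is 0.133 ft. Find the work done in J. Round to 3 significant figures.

Directly: W = F·d.
F = 1.85 lbf = 8.229 N; d = 0.133 ft = 0.04054 m.
W = 0.3336 J  (the unit combination reduces to kg·m²/s² = J)

0.334 J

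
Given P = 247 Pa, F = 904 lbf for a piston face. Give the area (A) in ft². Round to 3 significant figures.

Rearranging P = F/A for A: A = F/P.
P = 247 Pa; F = 904 lbf = 4021 N.
A = 16.28 m²
16.28 m² × (1 ft² / 0.09290 m²) = 175.2 ft²

175 ft²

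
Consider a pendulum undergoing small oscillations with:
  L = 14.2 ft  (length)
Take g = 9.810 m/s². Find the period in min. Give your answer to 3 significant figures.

0.0696 min

Directly: T = 2π√(L/g).
L = 14.2 ft = 4.328 m; g = 9.810 m/s².
T = 4.173 s
4.173 s × (1 min / 60.00 s) = 0.06956 min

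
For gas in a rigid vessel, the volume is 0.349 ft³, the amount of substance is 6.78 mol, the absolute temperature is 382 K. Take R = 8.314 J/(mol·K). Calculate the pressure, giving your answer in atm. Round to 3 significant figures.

21.5 atm

P is given directly by: P = nRT/V.
V = 0.349 ft³ = 0.009883 m³; n = 6.78 mol; T = 382 K; R = 8.314 J/(mol·K).
P = 2.179×10^6 Pa
2.179×10^6 Pa × (1 atm / 1.013×10^5 Pa) = 21.50 atm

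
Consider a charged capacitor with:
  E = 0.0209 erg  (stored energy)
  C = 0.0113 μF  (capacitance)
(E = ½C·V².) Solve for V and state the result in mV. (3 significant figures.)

608 mV

Rearranging E = ½C·V² for V: V = √(2E/C).
E = 0.0209 erg = 2.090×10^-9 J; C = 0.0113 μF = 1.130×10^-8 F.
V = 0.6082 V
0.6082 V × (1 mV / 0.001000 V) = 608.2 mV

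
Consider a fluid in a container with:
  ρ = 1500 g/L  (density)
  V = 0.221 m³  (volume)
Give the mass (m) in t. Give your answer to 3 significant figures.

0.332 t

Solving ρ = m/V for m: m = ρV.
ρ = 1500 g/L = 1500 kg/m³; V = 0.221 m³.
m = 331.5 kg
331.5 kg × (1 t / 1000 kg) = 0.3315 t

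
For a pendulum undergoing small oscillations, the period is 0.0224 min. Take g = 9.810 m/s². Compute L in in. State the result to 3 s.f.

17.7 in

Rearranging: L = g·(T/2π)².
T = 0.0224 min = 1.344 s; g = 9.810 m/s².
L = 0.4489 m
0.4489 m × (1 in / 0.02540 m) = 17.67 in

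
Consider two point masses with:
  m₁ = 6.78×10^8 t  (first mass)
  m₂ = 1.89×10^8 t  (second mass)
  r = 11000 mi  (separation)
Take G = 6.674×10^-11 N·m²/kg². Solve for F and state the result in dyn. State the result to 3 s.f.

Directly: F = Gm₁m₂/r².
m₁ = 6.78×10^8 t = 6.780×10^11 kg; m₂ = 1.89×10^8 t = 1.890×10^11 kg; r = 11000 mi = 1.770×10^7 m; G = 6.674×10^-11 N·m²/kg².
F = 0.02729 N
0.02729 N × (1 dyn / 1.000×10^-5 N) = 2729 dyn

2730 dyn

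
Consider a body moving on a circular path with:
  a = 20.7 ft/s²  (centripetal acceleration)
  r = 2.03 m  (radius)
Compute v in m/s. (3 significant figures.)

Rearranging a = v²/r for v: v = √(a·r).
a = 20.7 ft/s² = 6.309 m/s²; r = 2.03 m.
v = 3.579 m/s

3.58 m/s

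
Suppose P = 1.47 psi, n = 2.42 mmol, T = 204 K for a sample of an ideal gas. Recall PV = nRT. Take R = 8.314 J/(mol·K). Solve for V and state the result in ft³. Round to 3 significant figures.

From the ideal-gas law: V = nRT/P.
P = 1.47 psi = 10135 Pa; n = 2.42 mmol = 0.002420 mol; T = 204 K; R = 8.314 J/(mol·K).
V = 4.050×10^-4 m³
4.050×10^-4 m³ × (1 ft³ / 0.02832 m³) = 0.01430 ft³

0.0143 ft³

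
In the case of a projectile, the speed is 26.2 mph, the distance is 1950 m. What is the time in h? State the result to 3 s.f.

0.0462 h

Rearranging: t = d/v.
v = 26.2 mph = 11.71 m/s; d = 1950 m.
t = 166.5 s
166.5 s × (1 h / 3600 s) = 0.04625 h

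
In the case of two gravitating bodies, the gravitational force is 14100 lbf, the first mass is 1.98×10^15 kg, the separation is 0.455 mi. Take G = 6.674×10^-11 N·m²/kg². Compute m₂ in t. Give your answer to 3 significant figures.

From Newton's law of gravitation: m₂ = F·r²/(G·m₁).
F = 14100 lbf = 62720 N; m₁ = 1.98×10^15 kg; r = 0.455 mi = 732.3 m; G = 6.674×10^-11 N·m²/kg².
m₂ = 2.545×10^5 kg
2.545×10^5 kg × (1 t / 1000 kg) = 254.5 t

254 t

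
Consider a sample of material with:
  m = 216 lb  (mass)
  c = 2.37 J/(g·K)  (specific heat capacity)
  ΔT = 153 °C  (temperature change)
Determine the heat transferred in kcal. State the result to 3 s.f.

8490 kcal

Q is given directly by: Q = mcΔT.
m = 216 lb = 97.98 kg; c = 2.37 J/(g·K) = 2370 J/(kg·K); ΔT = 153 °C = 153.0 K.
Q = 3.553×10^7 J
3.553×10^7 J × (1 kcal / 4184 J) = 8491 kcal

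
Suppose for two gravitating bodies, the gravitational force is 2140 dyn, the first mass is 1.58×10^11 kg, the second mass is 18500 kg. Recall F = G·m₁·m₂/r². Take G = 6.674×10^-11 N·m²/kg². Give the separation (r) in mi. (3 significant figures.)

Rearranging F = G·m₁·m₂/r² for r: r = √(G·m₁m₂/F).
F = 2140 dyn = 0.02140 N; m₁ = 1.58×10^11 kg; m₂ = 18500 kg; G = 6.674×10^-11 N·m²/kg².
r = 3019 m
3019 m × (1 mi / 1609 m) = 1.876 mi

1.88 mi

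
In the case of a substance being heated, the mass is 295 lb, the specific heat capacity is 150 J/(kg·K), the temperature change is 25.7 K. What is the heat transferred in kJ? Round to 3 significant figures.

516 kJ

Directly: Q = mcΔT.
m = 295 lb = 133.8 kg; c = 150 J/(kg·K); ΔT = 25.7 K.
Q = 5.158×10^5 J
5.158×10^5 J × (1 kJ / 1000 J) = 515.8 kJ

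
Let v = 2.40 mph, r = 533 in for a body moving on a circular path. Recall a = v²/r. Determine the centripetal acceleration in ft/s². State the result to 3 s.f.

0.279 ft/s²

a is given directly by: a = v²/r.
v = 2.40 mph = 1.073 m/s; r = 533 in = 13.54 m.
a = 0.08503 m/s²
0.08503 m/s² × (1 ft/s² / 0.3048 m/s²) = 0.2790 ft/s²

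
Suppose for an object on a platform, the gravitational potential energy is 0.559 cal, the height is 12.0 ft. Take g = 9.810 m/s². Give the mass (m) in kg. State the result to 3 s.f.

Rearranging: m = PE/(g·h).
PE = 0.559 cal = 2.339 J; h = 12.0 ft = 3.658 m; g = 9.810 m/s².
m = 0.06518 kg

0.0652 kg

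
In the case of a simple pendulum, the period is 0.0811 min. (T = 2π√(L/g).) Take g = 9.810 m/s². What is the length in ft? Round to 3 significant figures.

19.3 ft

Solving T = 2π√(L/g) for L: L = g·(T/2π)².
T = 0.0811 min = 4.866 s; g = 9.810 m/s².
L = 5.884 m
5.884 m × (1 ft / 0.3048 m) = 19.30 ft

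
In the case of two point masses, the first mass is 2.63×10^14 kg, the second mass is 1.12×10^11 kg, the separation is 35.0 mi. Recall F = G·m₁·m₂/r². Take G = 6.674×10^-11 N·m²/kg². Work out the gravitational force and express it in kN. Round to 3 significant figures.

Directly: F = Gm₁m₂/r².
m₁ = 2.63×10^14 kg; m₂ = 1.12×10^11 kg; r = 35.0 mi = 56327 m; G = 6.674×10^-11 N·m²/kg².
F = 6.196×10^5 N
6.196×10^5 N × (1 kN / 1000 N) = 619.6 kN

620 kN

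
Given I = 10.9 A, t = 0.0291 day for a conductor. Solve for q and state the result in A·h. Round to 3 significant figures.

7.61 A·h

q is given directly by: q = It.
I = 10.9 A; t = 0.0291 day = 2514 s.
q = 27405 C
27405 C × (1 A·h / 3600 C) = 7.613 A·h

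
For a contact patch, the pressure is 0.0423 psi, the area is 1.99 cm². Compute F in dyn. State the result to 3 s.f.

Solving P = F/A for F: F = P·A.
P = 0.0423 psi = 291.6 Pa; A = 1.99 cm² = 1.990×10^-4 m².
F = 0.05804 N
0.05804 N × (1 dyn / 1.000×10^-5 N) = 5804 dyn

5800 dyn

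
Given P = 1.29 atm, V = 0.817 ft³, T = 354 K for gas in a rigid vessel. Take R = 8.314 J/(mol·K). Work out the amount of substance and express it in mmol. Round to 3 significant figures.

Rearranging: n = PV/(RT).
P = 1.29 atm = 1.307×10^5 Pa; V = 0.817 ft³ = 0.02313 m³; T = 354 K; R = 8.314 J/(mol·K).
n = 1.027 mol
1.027 mol × (1 mmol / 0.001000 mol) = 1027 mmol

1030 mmol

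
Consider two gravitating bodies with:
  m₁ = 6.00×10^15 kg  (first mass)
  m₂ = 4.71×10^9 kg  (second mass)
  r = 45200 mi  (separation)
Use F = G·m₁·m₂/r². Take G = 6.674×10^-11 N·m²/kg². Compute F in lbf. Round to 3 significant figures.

0.0801 lbf

Directly: F = Gm₁m₂/r².
m₁ = 6.00×10^15 kg; m₂ = 4.71×10^9 kg; r = 45200 mi = 7.274×10^7 m; G = 6.674×10^-11 N·m²/kg².
F = 0.3564 N  (the unit combination reduces to kg·m/s² = N)
0.3564 N × (1 lbf / 4.448 N) = 0.08013 lbf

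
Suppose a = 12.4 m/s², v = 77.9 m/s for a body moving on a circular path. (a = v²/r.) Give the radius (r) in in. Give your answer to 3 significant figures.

19300 in

Rearranging a = v²/r for r: r = v²/a.
a = 12.4 m/s²; v = 77.9 m/s.
r = 489.4 m
489.4 m × (1 in / 0.02540 m) = 19267 in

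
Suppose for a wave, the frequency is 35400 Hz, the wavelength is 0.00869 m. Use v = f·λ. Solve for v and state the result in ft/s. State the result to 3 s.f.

1010 ft/s

Directly: v = fλ.
f = 35400 Hz; λ = 0.00869 m.
v = 307.6 m/s
307.6 m/s × (1 ft/s / 0.3048 m/s) = 1009 ft/s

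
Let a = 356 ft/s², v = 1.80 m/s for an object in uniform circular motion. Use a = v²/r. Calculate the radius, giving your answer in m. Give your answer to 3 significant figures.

Rearranging a = v²/r for r: r = v²/a.
a = 356 ft/s² = 108.5 m/s²; v = 1.80 m/s.
r = 0.02986 m

0.0299 m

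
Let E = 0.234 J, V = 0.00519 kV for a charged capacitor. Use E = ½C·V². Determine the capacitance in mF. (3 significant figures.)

Rearranging E = ½C·V² for C: C = 2E/V².
E = 0.234 J; V = 0.00519 kV = 5.190 V.
C = 0.01737 F
0.01737 F × (1 mF / 0.001000 F) = 17.37 mF

17.4 mF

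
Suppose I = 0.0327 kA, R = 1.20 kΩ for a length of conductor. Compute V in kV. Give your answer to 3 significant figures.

Directly: V = IR.
I = 0.0327 kA = 32.70 A; R = 1.20 kΩ = 1200 Ω.
V = 39240 V  (the unit combination reduces to kg·m²/(A·s³) = V)
39240 V × (1 kV / 1000 V) = 39.24 kV

39.2 kV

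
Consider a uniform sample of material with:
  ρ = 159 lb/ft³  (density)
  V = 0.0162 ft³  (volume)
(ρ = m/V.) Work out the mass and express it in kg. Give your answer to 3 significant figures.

1.17 kg

Solving ρ = m/V for m: m = ρV.
ρ = 159 lb/ft³ = 2547 kg/m³; V = 0.0162 ft³ = 4.587×10^-4 m³.
m = 1.168 kg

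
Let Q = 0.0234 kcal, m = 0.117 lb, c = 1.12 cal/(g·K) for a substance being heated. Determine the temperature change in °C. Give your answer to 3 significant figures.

Rearranging Q = m·c·ΔT for ΔT: ΔT = Q/(m·c).
Q = 0.0234 kcal = 97.91 J; m = 0.117 lb = 0.05307 kg; c = 1.12 cal/(g·K) = 4686 J/(kg·K).
ΔT = 0.3937 K
Since 1 °C = 1 K, 0.3937 °C.

0.394 °C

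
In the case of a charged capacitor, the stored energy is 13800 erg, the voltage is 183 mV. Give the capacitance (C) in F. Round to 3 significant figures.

0.0824 F

Solving E = ½C·V² for C: C = 2E/V².
E = 13800 erg = 0.001380 J; V = 183 mV = 0.1830 V.
C = 0.08242 F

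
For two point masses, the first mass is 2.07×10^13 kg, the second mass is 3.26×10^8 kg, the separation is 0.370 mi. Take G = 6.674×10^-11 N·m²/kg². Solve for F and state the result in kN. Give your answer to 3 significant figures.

1270 kN

F is given directly by: F = Gm₁m₂/r².
m₁ = 2.07×10^13 kg; m₂ = 3.26×10^8 kg; r = 0.370 mi = 595.5 m; G = 6.674×10^-11 N·m²/kg².
F = 1.270×10^6 N
1.270×10^6 N × (1 kN / 1000 N) = 1270 kN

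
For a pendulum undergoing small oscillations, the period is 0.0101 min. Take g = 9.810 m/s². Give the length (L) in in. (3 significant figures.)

Rearranging T = 2π√(L/g) for L: L = g·(T/2π)².
T = 0.0101 min = 0.6060 s; g = 9.810 m/s².
L = 0.09125 m
0.09125 m × (1 in / 0.02540 m) = 3.593 in

3.59 in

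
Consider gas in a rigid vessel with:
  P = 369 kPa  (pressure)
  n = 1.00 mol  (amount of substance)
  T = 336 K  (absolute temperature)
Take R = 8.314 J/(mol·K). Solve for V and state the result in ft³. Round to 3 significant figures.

0.267 ft³

Rearranging: V = nRT/P.
P = 369 kPa = 3.690×10^5 Pa; n = 1.00 mol; T = 336 K; R = 8.314 J/(mol·K).
V = 0.007570 m³
0.007570 m³ × (1 ft³ / 0.02832 m³) = 0.2673 ft³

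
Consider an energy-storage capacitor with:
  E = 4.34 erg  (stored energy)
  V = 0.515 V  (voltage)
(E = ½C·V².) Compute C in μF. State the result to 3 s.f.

Rearranging: C = 2E/V².
E = 4.34 erg = 4.340×10^-7 J; V = 0.515 V.
C = 3.273×10^-6 F
3.273×10^-6 F × (1 μF / 1.000×10^-6 F) = 3.273 μF

3.27 μF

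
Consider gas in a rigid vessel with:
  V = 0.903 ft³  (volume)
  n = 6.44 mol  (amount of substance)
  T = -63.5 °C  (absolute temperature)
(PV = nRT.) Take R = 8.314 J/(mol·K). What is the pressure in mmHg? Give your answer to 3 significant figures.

P is given directly by: P = nRT/V.
V = 0.903 ft³ = 0.02557 m³; n = 6.44 mol; T = -63.5 °C = 209.6 K; R = 8.314 J/(mol·K).
P = 4.390×10^5 Pa
4.390×10^5 Pa × (1 mmHg / 133.3 Pa) = 3293 mmHg

3290 mmHg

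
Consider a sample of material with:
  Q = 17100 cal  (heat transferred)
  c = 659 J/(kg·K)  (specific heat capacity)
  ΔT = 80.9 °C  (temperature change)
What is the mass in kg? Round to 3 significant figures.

1.34 kg

Rearranging: m = Q/(c·ΔT).
Q = 17100 cal = 71546 J; c = 659 J/(kg·K); ΔT = 80.9 °C = 80.90 K.
m = 1.342 kg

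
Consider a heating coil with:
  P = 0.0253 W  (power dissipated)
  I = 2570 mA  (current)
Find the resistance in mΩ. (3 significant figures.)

Rearranging P = I²R for R: R = P/I².
P = 0.0253 W; I = 2570 mA = 2.570 A.
R = 0.003830 Ω
0.003830 Ω × (1 mΩ / 0.001000 Ω) = 3.830 mΩ

3.83 mΩ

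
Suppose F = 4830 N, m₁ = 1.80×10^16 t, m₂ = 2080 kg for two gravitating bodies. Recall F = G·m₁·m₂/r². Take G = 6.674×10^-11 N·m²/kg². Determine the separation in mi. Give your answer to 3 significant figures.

From Newton's law of gravitation: r = √(G·m₁m₂/F).
F = 4830 N; m₁ = 1.80×10^16 t = 1.800×10^19 kg; m₂ = 2080 kg; G = 6.674×10^-11 N·m²/kg².
r = 22745 m
22745 m × (1 mi / 1609 m) = 14.13 mi

14.1 mi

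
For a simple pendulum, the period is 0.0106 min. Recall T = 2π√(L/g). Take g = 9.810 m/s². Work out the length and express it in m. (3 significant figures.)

0.101 m

Rearranging T = 2π√(L/g) for L: L = g·(T/2π)².
T = 0.0106 min = 0.6360 s; g = 9.810 m/s².
L = 0.1005 m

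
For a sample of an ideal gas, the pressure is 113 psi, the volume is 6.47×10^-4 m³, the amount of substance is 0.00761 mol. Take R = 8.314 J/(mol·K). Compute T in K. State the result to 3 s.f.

Rearranging: T = PV/(nR).
P = 113 psi = 7.791×10^5 Pa; V = 6.47×10^-4 m³; n = 0.00761 mol; R = 8.314 J/(mol·K).
T = 7967 K

7970 K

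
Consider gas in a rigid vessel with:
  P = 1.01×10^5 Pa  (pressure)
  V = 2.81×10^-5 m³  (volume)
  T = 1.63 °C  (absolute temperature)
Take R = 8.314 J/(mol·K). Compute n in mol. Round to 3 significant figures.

0.00124 mol

Solving PV = nRT for n: n = PV/(RT).
P = 1.01×10^5 Pa; V = 2.81×10^-5 m³; T = 1.63 °C = 274.8 K; R = 8.314 J/(mol·K).
n = 0.001242 mol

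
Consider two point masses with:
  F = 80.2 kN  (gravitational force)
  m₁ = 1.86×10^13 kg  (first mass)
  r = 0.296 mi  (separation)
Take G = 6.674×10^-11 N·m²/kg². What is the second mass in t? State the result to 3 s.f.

14700 t

Rearranging F = G·m₁·m₂/r² for m₂: m₂ = F·r²/(G·m₁).
F = 80.2 kN = 80200 N; m₁ = 1.86×10^13 kg; r = 0.296 mi = 476.4 m; G = 6.674×10^-11 N·m²/kg².
m₂ = 1.466×10^7 kg
1.466×10^7 kg × (1 t / 1000 kg) = 14661 t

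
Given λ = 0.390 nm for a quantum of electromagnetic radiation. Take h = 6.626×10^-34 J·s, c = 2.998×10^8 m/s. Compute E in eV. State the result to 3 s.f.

3180 eV

E is given directly by: E = hc/λ.
λ = 0.390 nm = 3.900×10^-10 m; h = 6.626×10^-34 J·s; c = 2.998×10^8 m/s.
E = 5.094×10^-16 J
5.094×10^-16 J × (1 eV / 1.602×10^-19 J) = 3179 eV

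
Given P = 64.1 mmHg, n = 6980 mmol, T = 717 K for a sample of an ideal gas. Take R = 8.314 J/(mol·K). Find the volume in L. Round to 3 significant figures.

4870 L

From the ideal-gas law: V = nRT/P.
P = 64.1 mmHg = 8546 Pa; n = 6980 mmol = 6.980 mol; T = 717 K; R = 8.314 J/(mol·K).
V = 4.869 m³
4.869 m³ × (1 L / 0.001000 m³) = 4869 L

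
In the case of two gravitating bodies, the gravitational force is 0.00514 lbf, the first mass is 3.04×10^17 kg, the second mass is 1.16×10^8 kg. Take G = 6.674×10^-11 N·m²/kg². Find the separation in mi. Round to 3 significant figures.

Solving F = G·m₁·m₂/r² for r: r = √(G·m₁m₂/F).
F = 0.00514 lbf = 0.02286 N; m₁ = 3.04×10^17 kg; m₂ = 1.16×10^8 kg; G = 6.674×10^-11 N·m²/kg².
r = 3.208×10^8 m
3.208×10^8 m × (1 mi / 1609 m) = 1.994×10^5 mi

1.99×10^5 mi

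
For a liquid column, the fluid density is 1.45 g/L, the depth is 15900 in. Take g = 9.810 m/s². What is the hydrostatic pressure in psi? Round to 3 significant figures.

Directly: P = ρgh.
ρ = 1.45 g/L = 1.450 kg/m³; h = 15900 in = 403.9 m; g = 9.810 m/s².
P = 5745 Pa
5745 Pa × (1 psi / 6895 Pa) = 0.8332 psi

0.833 psi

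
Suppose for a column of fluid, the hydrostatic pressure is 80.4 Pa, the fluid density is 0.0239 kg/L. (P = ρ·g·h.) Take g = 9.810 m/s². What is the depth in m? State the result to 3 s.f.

0.343 m

Rearranging P = ρ·g·h for h: h = P/(ρ·g).
P = 80.4 Pa; ρ = 0.0239 kg/L = 23.90 kg/m³; g = 9.810 m/s².
h = 0.3429 m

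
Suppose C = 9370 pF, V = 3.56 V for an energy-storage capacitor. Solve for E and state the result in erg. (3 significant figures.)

Directly: E = ½CV².
C = 9370 pF = 9.370×10^-9 F; V = 3.56 V.
E = 5.938×10^-8 J
5.938×10^-8 J × (1 erg / 1.000×10^-7 J) = 0.5938 erg

0.594 erg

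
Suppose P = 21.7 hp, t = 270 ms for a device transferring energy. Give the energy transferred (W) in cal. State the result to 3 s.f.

1040 cal

Rearranging P = W/t for W: W = P·t.
P = 21.7 hp = 16182 W; t = 270 ms = 0.2700 s.
W = 4369 J
4369 J × (1 cal / 4.184 J) = 1044 cal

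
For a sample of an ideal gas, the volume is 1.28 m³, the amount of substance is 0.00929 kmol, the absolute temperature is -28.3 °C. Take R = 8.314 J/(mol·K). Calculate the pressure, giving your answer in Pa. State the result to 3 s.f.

P is given directly by: P = nRT/V.
V = 1.28 m³; n = 0.00929 kmol = 9.290 mol; T = -28.3 °C = 244.8 K; R = 8.314 J/(mol·K).
P = 14775 Pa

14800 Pa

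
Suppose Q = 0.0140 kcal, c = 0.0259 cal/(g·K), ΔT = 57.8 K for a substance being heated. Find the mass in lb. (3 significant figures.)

Solving Q = m·c·ΔT for m: m = Q/(c·ΔT).
Q = 0.0140 kcal = 58.58 J; c = 0.0259 cal/(g·K) = 108.4 J/(kg·K); ΔT = 57.8 K.
m = 0.009352 kg
0.009352 kg × (1 lb / 0.4536 kg) = 0.02062 lb

0.0206 lb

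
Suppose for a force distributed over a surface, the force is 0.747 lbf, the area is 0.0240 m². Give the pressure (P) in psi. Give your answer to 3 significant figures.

0.0201 psi

Directly: P = F/A.
F = 0.747 lbf = 3.323 N; A = 0.0240 m².
P = 138.5 Pa
138.5 Pa × (1 psi / 6895 Pa) = 0.02008 psi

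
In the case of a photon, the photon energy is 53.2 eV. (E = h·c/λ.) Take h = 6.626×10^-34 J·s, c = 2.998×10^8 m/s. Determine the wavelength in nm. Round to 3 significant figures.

23.3 nm

Rearranging E = h·c/λ for λ: λ = hc/E.
E = 53.2 eV = 8.524×10^-18 J; h = 6.626×10^-34 J·s; c = 2.998×10^8 m/s.
λ = 2.331×10^-8 m
2.331×10^-8 m × (1 nm / 1.000×10^-9 m) = 23.31 nm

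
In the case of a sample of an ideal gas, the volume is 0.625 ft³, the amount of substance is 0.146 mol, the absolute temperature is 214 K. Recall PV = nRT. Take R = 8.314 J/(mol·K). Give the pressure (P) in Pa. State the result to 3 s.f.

14700 Pa

From the ideal-gas law: P = nRT/V.
V = 0.625 ft³ = 0.01770 m³; n = 0.146 mol; T = 214 K; R = 8.314 J/(mol·K).
P = 14677 Pa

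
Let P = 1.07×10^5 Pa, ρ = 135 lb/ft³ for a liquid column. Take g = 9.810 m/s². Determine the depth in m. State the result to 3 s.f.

Solving P = ρ·g·h for h: h = P/(ρ·g).
P = 1.07×10^5 Pa; ρ = 135 lb/ft³ = 2162 kg/m³; g = 9.810 m/s².
h = 5.044 m

5.04 m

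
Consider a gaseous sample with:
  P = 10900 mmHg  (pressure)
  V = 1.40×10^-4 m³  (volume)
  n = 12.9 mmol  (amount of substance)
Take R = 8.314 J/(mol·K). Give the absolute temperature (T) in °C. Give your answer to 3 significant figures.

1620 °C

From the ideal-gas law: T = PV/(nR).
P = 10900 mmHg = 1.453×10^6 Pa; V = 1.40×10^-4 m³; n = 12.9 mmol = 0.01290 mol; R = 8.314 J/(mol·K).
T = 1897 K
1897 K − 273.15 = 1624 °C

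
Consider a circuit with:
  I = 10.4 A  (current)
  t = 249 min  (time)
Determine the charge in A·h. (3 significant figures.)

Directly: q = It.
I = 10.4 A; t = 249 min = 14940 s.
q = 1.554×10^5 C
1.554×10^5 C × (1 A·h / 3600 C) = 43.16 A·h

43.2 A·h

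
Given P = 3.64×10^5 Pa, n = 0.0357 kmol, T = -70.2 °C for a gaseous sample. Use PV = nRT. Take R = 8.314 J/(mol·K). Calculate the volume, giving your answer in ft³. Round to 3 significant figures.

Rearranging: V = nRT/P.
P = 3.64×10^5 Pa; n = 0.0357 kmol = 35.70 mol; T = -70.2 °C = 202.9 K; R = 8.314 J/(mol·K).
V = 0.1655 m³
0.1655 m³ × (1 ft³ / 0.02832 m³) = 5.844 ft³

5.84 ft³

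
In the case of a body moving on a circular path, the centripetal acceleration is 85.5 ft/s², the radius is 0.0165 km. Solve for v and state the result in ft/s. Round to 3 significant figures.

Rearranging: v = √(a·r).
a = 85.5 ft/s² = 26.06 m/s²; r = 0.0165 km = 16.50 m.
v = 20.74 m/s
20.74 m/s × (1 ft/s / 0.3048 m/s) = 68.03 ft/s

68.0 ft/s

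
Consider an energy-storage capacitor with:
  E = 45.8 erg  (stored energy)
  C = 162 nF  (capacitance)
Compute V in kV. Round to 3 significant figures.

0.00752 kV

Rearranging: V = √(2E/C).
E = 45.8 erg = 4.580×10^-6 J; C = 162 nF = 1.620×10^-7 F.
V = 7.520 V
7.520 V × (1 kV / 1000 V) = 0.007520 kV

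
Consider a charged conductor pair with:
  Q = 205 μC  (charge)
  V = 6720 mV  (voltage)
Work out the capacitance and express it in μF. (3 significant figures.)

C is given directly by: C = Q/V.
Q = 205 μC = 2.050×10^-4 C; V = 6720 mV = 6.720 V.
C = 3.051×10^-5 F
3.051×10^-5 F × (1 μF / 1.000×10^-6 F) = 30.51 μF

30.5 μF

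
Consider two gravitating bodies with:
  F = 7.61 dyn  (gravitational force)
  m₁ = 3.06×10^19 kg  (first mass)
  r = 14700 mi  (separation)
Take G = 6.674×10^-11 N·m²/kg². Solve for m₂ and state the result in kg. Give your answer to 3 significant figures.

20.9 kg

Solving F = G·m₁·m₂/r² for m₂: m₂ = F·r²/(G·m₁).
F = 7.61 dyn = 7.610×10^-5 N; m₁ = 3.06×10^19 kg; r = 14700 mi = 2.366×10^7 m; G = 6.674×10^-11 N·m²/kg².
m₂ = 20.85 kg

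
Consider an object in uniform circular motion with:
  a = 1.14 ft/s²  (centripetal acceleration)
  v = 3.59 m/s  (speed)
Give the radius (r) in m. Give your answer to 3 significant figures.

37.1 m

Solving a = v²/r for r: r = v²/a.
a = 1.14 ft/s² = 0.3475 m/s²; v = 3.59 m/s.
r = 37.09 m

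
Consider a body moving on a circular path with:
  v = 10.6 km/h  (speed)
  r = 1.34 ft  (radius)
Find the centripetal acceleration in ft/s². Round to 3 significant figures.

a is given directly by: a = v²/r.
v = 10.6 km/h = 2.944 m/s; r = 1.34 ft = 0.4084 m.
a = 21.23 m/s²
21.23 m/s² × (1 ft/s² / 0.3048 m/s²) = 69.64 ft/s²

69.6 ft/s²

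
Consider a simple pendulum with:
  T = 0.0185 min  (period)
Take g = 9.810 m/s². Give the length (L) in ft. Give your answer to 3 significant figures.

Rearranging: L = g·(T/2π)².
T = 0.0185 min = 1.110 s; g = 9.810 m/s².
L = 0.3062 m
0.3062 m × (1 ft / 0.3048 m) = 1.004 ft

1.00 ft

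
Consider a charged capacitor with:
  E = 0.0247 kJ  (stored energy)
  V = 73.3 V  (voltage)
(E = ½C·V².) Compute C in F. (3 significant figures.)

0.00919 F

Solving E = ½C·V² for C: C = 2E/V².
E = 0.0247 kJ = 24.70 J; V = 73.3 V.
C = 0.009194 F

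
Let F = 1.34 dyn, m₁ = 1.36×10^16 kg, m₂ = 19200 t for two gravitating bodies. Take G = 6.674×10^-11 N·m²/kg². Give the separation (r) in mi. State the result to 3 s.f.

7.09×10^5 mi

Rearranging: r = √(G·m₁m₂/F).
F = 1.34 dyn = 1.340×10^-5 N; m₁ = 1.36×10^16 kg; m₂ = 19200 t = 1.920×10^7 kg; G = 6.674×10^-11 N·m²/kg².
r = 1.140×10^9 m
1.140×10^9 m × (1 mi / 1609 m) = 7.086×10^5 mi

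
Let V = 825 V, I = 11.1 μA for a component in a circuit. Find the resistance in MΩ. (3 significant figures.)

From Ohm's law: R = V/I.
V = 825 V; I = 11.1 μA = 1.110×10^-5 A.
R = 7.432×10^7 Ω
7.432×10^7 Ω × (1 MΩ / 1.000×10^6 Ω) = 74.32 MΩ

74.3 MΩ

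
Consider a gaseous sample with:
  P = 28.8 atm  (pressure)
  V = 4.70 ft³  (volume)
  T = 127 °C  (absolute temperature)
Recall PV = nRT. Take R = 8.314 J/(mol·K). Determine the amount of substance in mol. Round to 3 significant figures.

117 mol

Rearranging: n = PV/(RT).
P = 28.8 atm = 2.918×10^6 Pa; V = 4.70 ft³ = 0.1331 m³; T = 127 °C = 400.1 K; R = 8.314 J/(mol·K).
n = 116.7 mol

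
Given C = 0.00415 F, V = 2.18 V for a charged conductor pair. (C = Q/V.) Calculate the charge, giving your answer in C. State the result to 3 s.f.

Solving C = Q/V for Q: Q = CV.
C = 0.00415 F; V = 2.18 V.
Q = 0.009047 C  (the unit combination reduces to A·s = C)

0.00905 C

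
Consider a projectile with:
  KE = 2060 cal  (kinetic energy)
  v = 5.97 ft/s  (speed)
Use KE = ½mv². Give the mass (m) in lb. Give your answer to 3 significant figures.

Rearranging KE = ½mv² for m: m = 2·KE/v².
KE = 2060 cal = 8619 J; v = 5.97 ft/s = 1.820 m/s.
m = 5206 kg
5206 kg × (1 lb / 0.4536 kg) = 11477 lb

11500 lb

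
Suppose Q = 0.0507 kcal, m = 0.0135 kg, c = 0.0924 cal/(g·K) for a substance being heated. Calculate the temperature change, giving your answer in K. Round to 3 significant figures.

Rearranging Q = m·c·ΔT for ΔT: ΔT = Q/(m·c).
Q = 0.0507 kcal = 212.1 J; m = 0.0135 kg; c = 0.0924 cal/(g·K) = 386.6 J/(kg·K).
ΔT = 40.64 K

40.6 K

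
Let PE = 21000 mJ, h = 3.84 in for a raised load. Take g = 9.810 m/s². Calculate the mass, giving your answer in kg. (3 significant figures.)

21.9 kg

Rearranging: m = PE/(g·h).
PE = 21000 mJ = 21.00 J; h = 3.84 in = 0.09754 m; g = 9.810 m/s².
m = 21.95 kg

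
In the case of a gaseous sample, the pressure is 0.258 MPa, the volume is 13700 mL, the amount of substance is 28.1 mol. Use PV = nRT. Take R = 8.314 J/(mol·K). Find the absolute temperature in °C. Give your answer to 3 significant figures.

From the ideal-gas law: T = PV/(nR).
P = 0.258 MPa = 2.580×10^5 Pa; V = 13700 mL = 0.01370 m³; n = 28.1 mol; R = 8.314 J/(mol·K).
T = 15.13 K
15.13 K − 273.15 = -258.0 °C

-258 °C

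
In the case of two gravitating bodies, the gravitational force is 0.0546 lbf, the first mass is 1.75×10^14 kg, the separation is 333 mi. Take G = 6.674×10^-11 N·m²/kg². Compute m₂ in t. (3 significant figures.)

From Newton's law of gravitation: m₂ = F·r²/(G·m₁).
F = 0.0546 lbf = 0.2429 N; m₁ = 1.75×10^14 kg; r = 333 mi = 5.359×10^5 m; G = 6.674×10^-11 N·m²/kg².
m₂ = 5.972×10^6 kg
5.972×10^6 kg × (1 t / 1000 kg) = 5972 t

5970 t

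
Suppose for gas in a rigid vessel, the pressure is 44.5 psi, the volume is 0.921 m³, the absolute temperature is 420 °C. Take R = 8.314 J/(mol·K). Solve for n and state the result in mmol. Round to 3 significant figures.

Rearranging: n = PV/(RT).
P = 44.5 psi = 3.068×10^5 Pa; V = 0.921 m³; T = 420 °C = 693.1 K; R = 8.314 J/(mol·K).
n = 49.03 mol
49.03 mol × (1 mmol / 0.001000 mol) = 49034 mmol

49000 mmol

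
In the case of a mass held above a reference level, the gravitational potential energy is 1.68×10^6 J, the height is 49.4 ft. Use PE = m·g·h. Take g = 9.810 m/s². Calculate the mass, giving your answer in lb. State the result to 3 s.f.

Rearranging: m = PE/(g·h).
PE = 1.68×10^6 J; h = 49.4 ft = 15.06 m; g = 9.810 m/s².
m = 11374 kg
11374 kg × (1 lb / 0.4536 kg) = 25075 lb

25100 lb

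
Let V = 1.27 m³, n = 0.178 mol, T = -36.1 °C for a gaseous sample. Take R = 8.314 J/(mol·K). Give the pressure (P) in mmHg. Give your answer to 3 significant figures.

From the ideal-gas law: P = nRT/V.
V = 1.27 m³; n = 0.178 mol; T = -36.1 °C = 237.0 K; R = 8.314 J/(mol·K).
P = 276.2 Pa  (the unit combination reduces to kg/(m·s²) = Pa)
276.2 Pa × (1 mmHg / 133.3 Pa) = 2.072 mmHg

2.07 mmHg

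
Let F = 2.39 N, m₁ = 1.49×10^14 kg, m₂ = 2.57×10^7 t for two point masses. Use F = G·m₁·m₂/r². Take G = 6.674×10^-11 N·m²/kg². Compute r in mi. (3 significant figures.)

Solving F = G·m₁·m₂/r² for r: r = √(G·m₁m₂/F).
F = 2.39 N; m₁ = 1.49×10^14 kg; m₂ = 2.57×10^7 t = 2.570×10^10 kg; G = 6.674×10^-11 N·m²/kg².
r = 1.034×10^7 m
1.034×10^7 m × (1 mi / 1609 m) = 6425 mi

6430 mi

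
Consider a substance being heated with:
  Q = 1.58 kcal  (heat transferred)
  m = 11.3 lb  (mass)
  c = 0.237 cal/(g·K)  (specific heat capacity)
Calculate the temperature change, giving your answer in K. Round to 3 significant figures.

1.30 K

Rearranging Q = m·c·ΔT for ΔT: ΔT = Q/(m·c).
Q = 1.58 kcal = 6611 J; m = 11.3 lb = 5.126 kg; c = 0.237 cal/(g·K) = 991.6 J/(kg·K).
ΔT = 1.301 K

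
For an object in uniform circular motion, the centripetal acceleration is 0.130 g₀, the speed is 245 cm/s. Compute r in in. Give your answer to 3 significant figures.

Solving a = v²/r for r: r = v²/a.
a = 0.130 g₀ = 1.275 m/s²; v = 245 cm/s = 2.450 m/s.
r = 4.708 m
4.708 m × (1 in / 0.02540 m) = 185.4 in

185 in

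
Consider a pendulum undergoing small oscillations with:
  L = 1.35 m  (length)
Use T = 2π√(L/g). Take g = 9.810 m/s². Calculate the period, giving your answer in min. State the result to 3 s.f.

T is given directly by: T = 2π√(L/g).
L = 1.35 m; g = 9.810 m/s².
T = 2.331 s
2.331 s × (1 min / 60.00 s) = 0.03885 min

0.0388 min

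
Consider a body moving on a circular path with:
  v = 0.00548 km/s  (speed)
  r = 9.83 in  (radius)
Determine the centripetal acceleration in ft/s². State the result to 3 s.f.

395 ft/s²

a is given directly by: a = v²/r.
v = 0.00548 km/s = 5.480 m/s; r = 9.83 in = 0.2497 m.
a = 120.3 m/s²
120.3 m/s² × (1 ft/s² / 0.3048 m/s²) = 394.6 ft/s²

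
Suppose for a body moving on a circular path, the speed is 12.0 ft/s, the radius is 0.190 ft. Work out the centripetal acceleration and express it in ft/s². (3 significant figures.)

758 ft/s²

a is given directly by: a = v²/r.
v = 12.0 ft/s = 3.658 m/s; r = 0.190 ft = 0.05791 m.
a = 231.0 m/s²
231.0 m/s² × (1 ft/s² / 0.3048 m/s²) = 757.9 ft/s²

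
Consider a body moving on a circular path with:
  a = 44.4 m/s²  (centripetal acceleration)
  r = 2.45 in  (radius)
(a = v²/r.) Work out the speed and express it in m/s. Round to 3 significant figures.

Solving a = v²/r for v: v = √(a·r).
a = 44.4 m/s²; r = 2.45 in = 0.06223 m.
v = 1.662 m/s

1.66 m/s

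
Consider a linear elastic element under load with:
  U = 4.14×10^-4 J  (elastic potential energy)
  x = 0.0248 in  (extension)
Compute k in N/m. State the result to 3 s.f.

2090 N/m

Rearranging U = ½k·x² for k: k = 2U/x².
U = 4.14×10^-4 J; x = 0.0248 in = 6.299×10^-4 m.
k = 2087 N/m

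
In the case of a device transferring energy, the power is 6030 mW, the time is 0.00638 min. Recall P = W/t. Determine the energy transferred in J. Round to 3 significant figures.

2.31 J

Rearranging: W = P·t.
P = 6030 mW = 6.030 W; t = 0.00638 min = 0.3828 s.
W = 2.308 J  (the unit combination reduces to kg·m²/s² = J)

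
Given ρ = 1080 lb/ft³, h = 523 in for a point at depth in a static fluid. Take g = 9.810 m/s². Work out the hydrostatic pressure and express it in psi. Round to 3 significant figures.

Directly: P = ρgh.
ρ = 1080 lb/ft³ = 17300 kg/m³; h = 523 in = 13.28 m; g = 9.810 m/s².
P = 2.254×10^6 Pa
2.254×10^6 Pa × (1 psi / 6895 Pa) = 327.0 psi

327 psi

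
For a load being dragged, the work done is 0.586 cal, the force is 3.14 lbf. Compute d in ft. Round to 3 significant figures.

Solving W = F·d for d: d = W/F.
W = 0.586 cal = 2.452 J; F = 3.14 lbf = 13.97 N.
d = 0.1755 m
0.1755 m × (1 ft / 0.3048 m) = 0.5759 ft

0.576 ft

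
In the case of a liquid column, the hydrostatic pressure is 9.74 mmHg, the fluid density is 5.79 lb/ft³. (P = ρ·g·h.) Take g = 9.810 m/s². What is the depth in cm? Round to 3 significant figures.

143 cm

Rearranging: h = P/(ρ·g).
P = 9.74 mmHg = 1299 Pa; ρ = 5.79 lb/ft³ = 92.75 kg/m³; g = 9.810 m/s².
h = 1.427 m
1.427 m × (1 cm / 0.01000 m) = 142.7 cm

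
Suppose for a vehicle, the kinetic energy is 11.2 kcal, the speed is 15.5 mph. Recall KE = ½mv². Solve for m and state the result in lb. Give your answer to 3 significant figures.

4300 lb

Solving KE = ½mv² for m: m = 2·KE/v².
KE = 11.2 kcal = 46861 J; v = 15.5 mph = 6.929 m/s.
m = 1952 kg
1952 kg × (1 lb / 0.4536 kg) = 4303 lb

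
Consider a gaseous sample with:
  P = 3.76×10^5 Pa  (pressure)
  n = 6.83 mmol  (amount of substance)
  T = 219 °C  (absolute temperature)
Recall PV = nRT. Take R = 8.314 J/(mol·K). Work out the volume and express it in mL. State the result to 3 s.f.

Solving PV = nRT for V: V = nRT/P.
P = 3.76×10^5 Pa; n = 6.83 mmol = 0.006830 mol; T = 219 °C = 492.1 K; R = 8.314 J/(mol·K).
V = 7.433×10^-5 m³
7.433×10^-5 m³ × (1 mL / 1.000×10^-6 m³) = 74.33 mL

74.3 mL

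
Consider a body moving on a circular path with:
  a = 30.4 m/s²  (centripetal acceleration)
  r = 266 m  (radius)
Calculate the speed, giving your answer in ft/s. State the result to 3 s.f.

Rearranging a = v²/r for v: v = √(a·r).
a = 30.4 m/s²; r = 266 m.
v = 89.92 m/s
89.92 m/s × (1 ft/s / 0.3048 m/s) = 295.0 ft/s

295 ft/s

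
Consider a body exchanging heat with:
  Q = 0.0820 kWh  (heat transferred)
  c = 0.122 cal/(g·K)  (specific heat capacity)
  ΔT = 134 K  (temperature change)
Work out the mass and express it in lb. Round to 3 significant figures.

Rearranging Q = m·c·ΔT for m: m = Q/(c·ΔT).
Q = 0.0820 kWh = 2.952×10^5 J; c = 0.122 cal/(g·K) = 510.4 J/(kg·K); ΔT = 134 K.
m = 4.316 kg
4.316 kg × (1 lb / 0.4536 kg) = 9.515 lb

9.51 lb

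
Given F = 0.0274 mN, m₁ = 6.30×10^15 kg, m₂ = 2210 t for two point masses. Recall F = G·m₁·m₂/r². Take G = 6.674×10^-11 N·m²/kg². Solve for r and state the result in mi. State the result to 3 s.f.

From Newton's law of gravitation: r = √(G·m₁m₂/F).
F = 0.0274 mN = 2.740×10^-5 N; m₁ = 6.30×10^15 kg; m₂ = 2210 t = 2.210×10^6 kg; G = 6.674×10^-11 N·m²/kg².
r = 1.842×10^8 m
1.842×10^8 m × (1 mi / 1609 m) = 1.144×10^5 mi

1.14×10^5 mi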